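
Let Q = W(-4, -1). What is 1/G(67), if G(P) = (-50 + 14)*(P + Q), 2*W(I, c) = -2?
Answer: -1/2376 ≈ -0.00042088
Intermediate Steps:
W(I, c) = -1 (W(I, c) = (½)*(-2) = -1)
Q = -1
G(P) = 36 - 36*P (G(P) = (-50 + 14)*(P - 1) = -36*(-1 + P) = 36 - 36*P)
1/G(67) = 1/(36 - 36*67) = 1/(36 - 2412) = 1/(-2376) = -1/2376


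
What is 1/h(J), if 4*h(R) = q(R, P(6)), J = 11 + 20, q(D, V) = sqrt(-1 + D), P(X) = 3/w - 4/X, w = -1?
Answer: 2*sqrt(30)/15 ≈ 0.73030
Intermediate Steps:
P(X) = -3 - 4/X (P(X) = 3/(-1) - 4/X = 3*(-1) - 4/X = -3 - 4/X)
J = 31
h(R) = sqrt(-1 + R)/4
1/h(J) = 1/(sqrt(-1 + 31)/4) = 1/(sqrt(30)/4) = 2*sqrt(30)/15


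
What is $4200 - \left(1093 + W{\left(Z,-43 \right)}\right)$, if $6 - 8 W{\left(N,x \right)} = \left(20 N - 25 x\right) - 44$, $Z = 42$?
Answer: $\frac{26721}{8} \approx 3340.1$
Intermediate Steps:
$W{\left(N,x \right)} = \frac{25}{4} - \frac{5 N}{2} + \frac{25 x}{8}$ ($W{\left(N,x \right)} = \frac{3}{4} - \frac{\left(20 N - 25 x\right) - 44}{8} = \frac{3}{4} - \frac{\left(- 25 x + 20 N\right) - 44}{8} = \frac{3}{4} - \frac{-44 - 25 x + 20 N}{8} = \frac{3}{4} + \left(\frac{11}{2} - \frac{5 N}{2} + \frac{25 x}{8}\right) = \frac{25}{4} - \frac{5 N}{2} + \frac{25 x}{8}$)
$4200 - \left(1093 + W{\left(Z,-43 \right)}\right) = 4200 - \left(1093 + \left(\frac{25}{4} - 105 + \frac{25}{8} \left(-43\right)\right)\right) = 4200 - \left(1093 - \frac{1865}{8}\right) = 4200 - \frac{6879}{8} = \frac{26721}{8}$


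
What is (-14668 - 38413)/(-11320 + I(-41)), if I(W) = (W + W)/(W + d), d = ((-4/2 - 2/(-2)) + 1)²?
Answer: 53081/11318 ≈ 4.6900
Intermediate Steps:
d = 0 (d = ((-4*½ - 2*(-½)) + 1)² = ((-2 + 1) + 1)² = (-1 + 1)² = 0² = 0)
I(W) = 2 (I(W) = (W + W)/(W + 0) = (2*W)/W = 2)
(-14668 - 38413)/(-11320 + I(-41)) = (-14668 - 38413)/(-11320 + 2) = -53081/(-11318) = -53081*(-1/11318) = 53081/11318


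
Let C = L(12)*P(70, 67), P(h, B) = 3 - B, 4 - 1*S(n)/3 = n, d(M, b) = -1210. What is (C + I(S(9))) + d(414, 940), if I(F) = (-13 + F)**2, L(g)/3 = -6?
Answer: 726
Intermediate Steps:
L(g) = -18 (L(g) = 3*(-6) = -18)
S(n) = 12 - 3*n
C = 1152 (C = -18*(3 - 1*67) = -18*(3 - 67) = -18*(-64) = 1152)
(C + I(S(9))) + d(414, 940) = (1152 + (-13 + (12 - 3*9))**2) - 1210 = (1152 + (-13 + (12 - 27))**2) - 1210 = (1152 + (-13 - 15)**2) - 1210 = (1152 + (-28)**2) - 1210 = (1152 + 784) - 1210 = 1936 - 1210 = 726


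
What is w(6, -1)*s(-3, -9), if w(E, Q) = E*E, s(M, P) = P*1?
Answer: -324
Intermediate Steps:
s(M, P) = P
w(E, Q) = E²
w(6, -1)*s(-3, -9) = 6²*(-9) = 36*(-9) = -324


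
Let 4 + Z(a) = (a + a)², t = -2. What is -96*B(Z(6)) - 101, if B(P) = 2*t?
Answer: 283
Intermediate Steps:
Z(a) = -4 + 4*a² (Z(a) = -4 + (a + a)² = -4 + (2*a)² = -4 + 4*a²)
B(P) = -4 (B(P) = 2*(-2) = -4)
-96*B(Z(6)) - 101 = -96*(-4) - 101 = 384 - 101 = 283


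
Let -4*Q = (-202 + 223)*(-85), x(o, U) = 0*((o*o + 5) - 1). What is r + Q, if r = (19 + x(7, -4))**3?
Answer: 29221/4 ≈ 7305.3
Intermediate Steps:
x(o, U) = 0 (x(o, U) = 0*((o**2 + 5) - 1) = 0*((5 + o**2) - 1) = 0*(4 + o**2) = 0)
Q = 1785/4 (Q = -(-202 + 223)*(-85)/4 = -21*(-85)/4 = -1/4*(-1785) = 1785/4 ≈ 446.25)
r = 6859 (r = (19 + 0)**3 = 19**3 = 6859)
r + Q = 6859 + 1785/4 = 29221/4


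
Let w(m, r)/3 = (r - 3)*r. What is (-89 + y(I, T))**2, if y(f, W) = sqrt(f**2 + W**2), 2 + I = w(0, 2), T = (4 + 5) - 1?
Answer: 8049 - 1424*sqrt(2) ≈ 6035.2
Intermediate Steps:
w(m, r) = 3*r*(-3 + r) (w(m, r) = 3*((r - 3)*r) = 3*((-3 + r)*r) = 3*(r*(-3 + r)) = 3*r*(-3 + r))
T = 8 (T = 9 - 1 = 8)
I = -8 (I = -2 + 3*2*(-3 + 2) = -2 + 3*2*(-1) = -2 - 6 = -8)
y(f, W) = sqrt(W**2 + f**2)
(-89 + y(I, T))**2 = (-89 + sqrt(8**2 + (-8)**2))**2 = (-89 + sqrt(64 + 64))**2 = (-89 + sqrt(128))**2 = (-89 + 8*sqrt(2))**2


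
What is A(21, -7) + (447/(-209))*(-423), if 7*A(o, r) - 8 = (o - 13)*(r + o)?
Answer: 1348647/1463 ≈ 921.84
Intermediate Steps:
A(o, r) = 8/7 + (-13 + o)*(o + r)/7 (A(o, r) = 8/7 + ((o - 13)*(r + o))/7 = 8/7 + ((-13 + o)*(o + r))/7 = 8/7 + (-13 + o)*(o + r)/7)
A(21, -7) + (447/(-209))*(-423) = (8/7 - 13/7*21 - 13/7*(-7) + (⅐)*21² + (⅐)*21*(-7)) + (447/(-209))*(-423) = (8/7 - 39 + 13 + (⅐)*441 - 21) + (447*(-1/209))*(-423) = (8/7 - 39 + 13 + 63 - 21) - 447/209*(-423) = 120/7 + 189081/209 = 1348647/1463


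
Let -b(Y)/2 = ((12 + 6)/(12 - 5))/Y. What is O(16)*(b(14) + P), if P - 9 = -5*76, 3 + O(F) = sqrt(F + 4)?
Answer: 54591/49 - 36394*sqrt(5)/49 ≈ -546.70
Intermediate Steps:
O(F) = -3 + sqrt(4 + F) (O(F) = -3 + sqrt(F + 4) = -3 + sqrt(4 + F))
P = -371 (P = 9 - 5*76 = 9 - 380 = -371)
b(Y) = -36/(7*Y) (b(Y) = -2*(12 + 6)/(12 - 5)/Y = -2*18/7/Y = -2*18*(1/7)/Y = -36/(7*Y))
O(16)*(b(14) + P) = (-3 + sqrt(4 + 16))*(-36/7/14 - 371) = (-3 + sqrt(20))*(-36/7*1/14 - 371) = (-3 + 2*sqrt(5))*(-18/49 - 371) = (-3 + 2*sqrt(5))*(-18197/49) = 54591/49 - 36394*sqrt(5)/49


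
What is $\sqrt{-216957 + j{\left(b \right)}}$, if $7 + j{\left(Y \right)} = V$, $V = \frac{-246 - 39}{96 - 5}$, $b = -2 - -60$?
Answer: $\frac{i \sqrt{1796704819}}{91} \approx 465.8 i$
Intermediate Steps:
$b = 58$ ($b = -2 + 60 = 58$)
$V = - \frac{285}{91} \approx -3.1319$
$j{\left(Y \right)} = - \frac{922}{91}$ ($j{\left(Y \right)} = -7 - \frac{285}{91} = - \frac{922}{91}$)
$\sqrt{-216957 + j{\left(b \right)}} = \sqrt{-216957 - \frac{922}{91}} = \sqrt{- \frac{19744009}{91}} = \frac{i \sqrt{1796704819}}{91}$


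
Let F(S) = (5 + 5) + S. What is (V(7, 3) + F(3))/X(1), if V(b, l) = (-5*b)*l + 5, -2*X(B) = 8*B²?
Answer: 87/4 ≈ 21.750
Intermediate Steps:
F(S) = 10 + S
X(B) = -4*B²
V(b, l) = 5 - 5*b*l (V(b, l) = -5*b*l + 5 = 5 - 5*b*l)
(V(7, 3) + F(3))/X(1) = ((5 - 5*7*3) + (10 + 3))/((-4*1²)) = ((5 - 105) + 13)/((-4*1)) = (-100 + 13)/(-4) = -¼*(-87) = 87/4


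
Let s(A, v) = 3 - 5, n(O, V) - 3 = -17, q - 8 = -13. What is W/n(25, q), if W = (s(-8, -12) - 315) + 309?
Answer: 4/7 ≈ 0.57143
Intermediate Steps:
q = -5 (q = 8 - 13 = -5)
n(O, V) = -14 (n(O, V) = 3 - 17 = -14)
s(A, v) = -2
W = -8 (W = (-2 - 315) + 309 = -317 + 309 = -8)
W/n(25, q) = -8/(-14) = -8*(-1/14) = 4/7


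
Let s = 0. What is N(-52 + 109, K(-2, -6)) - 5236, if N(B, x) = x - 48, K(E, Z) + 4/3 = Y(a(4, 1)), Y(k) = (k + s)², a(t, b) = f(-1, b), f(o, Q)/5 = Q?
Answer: -15781/3 ≈ -5260.3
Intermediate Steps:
f(o, Q) = 5*Q
a(t, b) = 5*b
Y(k) = k² (Y(k) = (k + 0)² = k²)
K(E, Z) = 71/3 (K(E, Z) = -4/3 + (5*1)² = -4/3 + 5² = -4/3 + 25 = 71/3)
N(B, x) = -48 + x
N(-52 + 109, K(-2, -6)) - 5236 = (-48 + 71/3) - 5236 = -73/3 - 5236 = -15781/3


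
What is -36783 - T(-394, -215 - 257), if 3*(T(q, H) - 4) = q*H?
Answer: -296329/3 ≈ -98776.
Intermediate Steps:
T(q, H) = 4 + H*q/3 (T(q, H) = 4 + (q*H)/3 = 4 + (H*q)/3 = 4 + H*q/3)
-36783 - T(-394, -215 - 257) = -36783 - (4 + (⅓)*(-215 - 257)*(-394)) = -36783 - (4 + (⅓)*(-472)*(-394)) = -36783 - (4 + 185968/3) = -36783 - 1*185980/3 = -36783 - 185980/3 = -296329/3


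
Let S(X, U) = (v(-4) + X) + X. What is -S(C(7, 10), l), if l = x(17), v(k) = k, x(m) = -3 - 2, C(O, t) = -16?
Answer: 36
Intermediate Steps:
x(m) = -5
l = -5
S(X, U) = -4 + 2*X (S(X, U) = (-4 + X) + X = -4 + 2*X)
-S(C(7, 10), l) = -(-4 + 2*(-16)) = -(-4 - 32) = -1*(-36) = 36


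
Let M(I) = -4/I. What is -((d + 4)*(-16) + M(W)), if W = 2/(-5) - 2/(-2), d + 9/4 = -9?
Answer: -328/3 ≈ -109.33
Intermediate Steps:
d = -45/4 (d = -9/4 - 9 = -45/4 ≈ -11.250)
W = ⅗ (W = 2*(-⅕) - 2*(-½) = -⅖ + 1 = ⅗ ≈ 0.60000)
-((d + 4)*(-16) + M(W)) = -((-45/4 + 4)*(-16) - 4/⅗) = -(-29/4*(-16) - 4*5/3) = -(116 - 20/3) = -1*328/3 = -328/3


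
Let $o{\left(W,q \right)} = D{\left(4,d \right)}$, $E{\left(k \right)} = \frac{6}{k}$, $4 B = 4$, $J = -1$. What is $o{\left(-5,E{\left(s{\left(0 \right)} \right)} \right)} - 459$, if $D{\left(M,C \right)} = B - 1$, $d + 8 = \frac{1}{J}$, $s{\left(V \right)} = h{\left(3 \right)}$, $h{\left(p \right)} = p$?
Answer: $-459$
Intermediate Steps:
$B = 1$ ($B = \frac{1}{4} \cdot 4 = 1$)
$s{\left(V \right)} = 3$
$d = -9$ ($d = -8 + \frac{1}{-1} = -8 - 1 = -9$)
$D{\left(M,C \right)} = 0$ ($D{\left(M,C \right)} = 1 - 1 = 0$)
$o{\left(W,q \right)} = 0$
$o{\left(-5,E{\left(s{\left(0 \right)} \right)} \right)} - 459 = 0 - 459 = -459$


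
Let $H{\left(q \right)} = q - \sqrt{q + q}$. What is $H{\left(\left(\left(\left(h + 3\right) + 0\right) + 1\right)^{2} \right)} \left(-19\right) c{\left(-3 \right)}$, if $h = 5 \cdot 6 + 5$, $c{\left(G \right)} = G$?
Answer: $86697 - 2223 \sqrt{2} \approx 83553.0$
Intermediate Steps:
$h = 35$ ($h = 30 + 5 = 35$)
$H{\left(q \right)} = q - \sqrt{2} \sqrt{q}$ ($H{\left(q \right)} = q - \sqrt{2 q} = q - \sqrt{2} \sqrt{q}$)
$H{\left(\left(\left(\left(h + 3\right) + 0\right) + 1\right)^{2} \right)} \left(-19\right) c{\left(-3 \right)} = \left(\left(\left(\left(35 + 3\right) + 0\right) + 1\right)^{2} - \sqrt{2} \sqrt{\left(\left(\left(35 + 3\right) + 0\right) + 1\right)^{2}}\right) \left(-19\right) \left(-3\right) = \left(\left(\left(38 + 0\right) + 1\right)^{2} - \sqrt{2} \sqrt{\left(\left(38 + 0\right) + 1\right)^{2}}\right) \left(-19\right) \left(-3\right) = \left(\left(38 + 1\right)^{2} - \sqrt{2} \sqrt{\left(38 + 1\right)^{2}}\right) \left(-19\right) \left(-3\right) = \left(39^{2} - \sqrt{2} \sqrt{39^{2}}\right) \left(-19\right) \left(-3\right) = \left(1521 - \sqrt{2} \sqrt{1521}\right) \left(-19\right) \left(-3\right) = \left(1521 - \sqrt{2} \cdot 39\right) \left(-19\right) \left(-3\right) = \left(1521 - 39 \sqrt{2}\right) \left(-19\right) \left(-3\right) = \left(-28899 + 741 \sqrt{2}\right) \left(-3\right) = 86697 - 2223 \sqrt{2}$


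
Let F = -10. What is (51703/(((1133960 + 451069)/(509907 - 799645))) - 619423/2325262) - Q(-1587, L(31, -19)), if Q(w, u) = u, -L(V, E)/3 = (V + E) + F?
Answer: -34812045869591947/3685607702598 ≈ -9445.4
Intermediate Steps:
L(V, E) = 30 - 3*E - 3*V (L(V, E) = -3*((V + E) - 10) = -3*((E + V) - 10) = -3*(-10 + E + V) = 30 - 3*E - 3*V)
(51703/(((1133960 + 451069)/(509907 - 799645))) - 619423/2325262) - Q(-1587, L(31, -19)) = (51703/(((1133960 + 451069)/(509907 - 799645))) - 619423/2325262) - (30 - 3*(-19) - 3*31) = (51703/((1585029/(-289738))) - 619423*1/2325262) - (30 + 57 - 93) = (51703/((1585029*(-1/289738))) - 619423/2325262) - 1*(-6) = (51703/(-1585029/289738) - 619423/2325262) + 6 = (51703*(-289738/1585029) - 619423/2325262) + 6 = (-14980323814/1585029 - 619423/2325262) + 6 = -34834159515807535/3685607702598 + 6 = -34812045869591947/3685607702598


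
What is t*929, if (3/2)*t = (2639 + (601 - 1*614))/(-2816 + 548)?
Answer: -1219777/1701 ≈ -717.09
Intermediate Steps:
t = -1313/1701 (t = 2*((2639 + (601 - 1*614))/(-2816 + 548))/3 = 2*((2639 + (601 - 614))/(-2268))/3 = 2*((2639 - 13)*(-1/2268))/3 = 2*(2626*(-1/2268))/3 = (⅔)*(-1313/1134) = -1313/1701 ≈ -0.77190)
t*929 = -1313/1701*929 = -1219777/1701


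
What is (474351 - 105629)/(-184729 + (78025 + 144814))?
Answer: 184361/19055 ≈ 9.6752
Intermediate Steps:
(474351 - 105629)/(-184729 + (78025 + 144814)) = 368722/(-184729 + 222839) = 368722/38110 = 368722*(1/38110) = 184361/19055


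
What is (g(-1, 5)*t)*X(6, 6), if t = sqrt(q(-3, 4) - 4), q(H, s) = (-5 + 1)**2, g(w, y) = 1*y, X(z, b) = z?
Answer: 60*sqrt(3) ≈ 103.92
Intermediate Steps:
g(w, y) = y
q(H, s) = 16 (q(H, s) = (-4)**2 = 16)
t = 2*sqrt(3) (t = sqrt(16 - 4) = sqrt(12) = 2*sqrt(3) ≈ 3.4641)
(g(-1, 5)*t)*X(6, 6) = (5*(2*sqrt(3)))*6 = (10*sqrt(3))*6 = 60*sqrt(3)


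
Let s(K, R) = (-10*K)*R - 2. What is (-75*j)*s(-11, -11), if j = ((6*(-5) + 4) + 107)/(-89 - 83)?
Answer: -1840725/43 ≈ -42808.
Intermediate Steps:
s(K, R) = -2 - 10*K*R (s(K, R) = -10*K*R - 2 = -2 - 10*K*R)
j = -81/172 (j = ((-30 + 4) + 107)/(-172) = (-26 + 107)*(-1/172) = 81*(-1/172) = -81/172 ≈ -0.47093)
(-75*j)*s(-11, -11) = (-75*(-81/172))*(-2 - 10*(-11)*(-11)) = 6075*(-2 - 1210)/172 = (6075/172)*(-1212) = -1840725/43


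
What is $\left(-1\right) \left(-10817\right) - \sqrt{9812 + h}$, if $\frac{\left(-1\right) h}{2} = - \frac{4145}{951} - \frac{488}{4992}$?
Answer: $10817 - \frac{\sqrt{24017044877670}}{49452} \approx 10718.0$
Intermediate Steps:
$h = \frac{881497}{98904}$ ($h = - 2 \left(- \frac{4145}{951} - \frac{488}{4992}\right) = - 2 \left(\left(-4145\right) \frac{1}{951} - \frac{61}{624}\right) = - 2 \left(- \frac{4145}{951} - \frac{61}{624}\right) = \left(-2\right) \left(- \frac{881497}{197808}\right) = \frac{881497}{98904} \approx 8.9127$)
$\left(-1\right) \left(-10817\right) - \sqrt{9812 + h} = \left(-1\right) \left(-10817\right) - \sqrt{9812 + \frac{881497}{98904}} = 10817 - \sqrt{\frac{971327545}{98904}} = 10817 - \frac{\sqrt{24017044877670}}{49452}$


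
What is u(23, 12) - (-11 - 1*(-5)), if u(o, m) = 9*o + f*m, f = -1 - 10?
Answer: 81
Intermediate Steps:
f = -11
u(o, m) = -11*m + 9*o (u(o, m) = 9*o - 11*m = -11*m + 9*o)
u(23, 12) - (-11 - 1*(-5)) = (-11*12 + 9*23) - (-11 - 1*(-5)) = (-132 + 207) - (-11 + 5) = 75 - 1*(-6) = 75 + 6 = 81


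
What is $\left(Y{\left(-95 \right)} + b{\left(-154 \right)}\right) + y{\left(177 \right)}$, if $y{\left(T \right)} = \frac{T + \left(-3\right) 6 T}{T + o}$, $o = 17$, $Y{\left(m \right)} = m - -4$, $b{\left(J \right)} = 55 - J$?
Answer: $\frac{19883}{194} \approx 102.49$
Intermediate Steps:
$Y{\left(m \right)} = 4 + m$ ($Y{\left(m \right)} = m + 4 = 4 + m$)
$y{\left(T \right)} = - \frac{17 T}{17 + T}$ ($y{\left(T \right)} = \frac{T + \left(-3\right) 6 T}{T + 17} = \frac{T - 18 T}{17 + T} = \frac{\left(-17\right) T}{17 + T} = - \frac{17 T}{17 + T}$)
$\left(Y{\left(-95 \right)} + b{\left(-154 \right)}\right) + y{\left(177 \right)} = \left(\left(4 - 95\right) + \left(55 - -154\right)\right) - \frac{3009}{17 + 177} = \left(-91 + \left(55 + 154\right)\right) - \frac{3009}{194} = \left(-91 + 209\right) - 3009 \cdot \frac{1}{194} = 118 - \frac{3009}{194} = \frac{19883}{194}$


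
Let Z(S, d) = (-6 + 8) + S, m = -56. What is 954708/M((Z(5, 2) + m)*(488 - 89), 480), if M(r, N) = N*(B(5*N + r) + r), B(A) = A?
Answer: -79559/1468080 ≈ -0.054193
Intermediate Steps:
Z(S, d) = 2 + S
M(r, N) = N*(2*r + 5*N) (M(r, N) = N*((5*N + r) + r) = N*((r + 5*N) + r) = N*(2*r + 5*N))
954708/M((Z(5, 2) + m)*(488 - 89), 480) = 954708/((480*(2*(((2 + 5) - 56)*(488 - 89)) + 5*480))) = 954708/((480*(2*((7 - 56)*399) + 2400))) = 954708/((480*(2*(-49*399) + 2400))) = 954708/((480*(2*(-19551) + 2400))) = 954708/((480*(-39102 + 2400))) = 954708/((480*(-36702))) = 954708/(-17616960) = 954708*(-1/17616960) = -79559/1468080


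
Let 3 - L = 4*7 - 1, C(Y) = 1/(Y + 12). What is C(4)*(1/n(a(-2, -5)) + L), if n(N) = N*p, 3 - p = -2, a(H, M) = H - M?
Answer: -359/240 ≈ -1.4958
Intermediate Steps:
p = 5 (p = 3 - 1*(-2) = 3 + 2 = 5)
n(N) = 5*N (n(N) = N*5 = 5*N)
C(Y) = 1/(12 + Y)
L = -24 (L = 3 - (4*7 - 1) = 3 - (28 - 1) = 3 - 1*27 = 3 - 27 = -24)
C(4)*(1/n(a(-2, -5)) + L) = (1/(5*(-2 - 1*(-5))) - 24)/(12 + 4) = (1/(5*(-2 + 5)) - 24)/16 = (1/(5*3) - 24)/16 = (1/15 - 24)/16 = (1/16)*(-359/15) = -359/240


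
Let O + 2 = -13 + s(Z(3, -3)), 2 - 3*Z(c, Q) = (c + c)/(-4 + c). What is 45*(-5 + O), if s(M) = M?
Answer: -780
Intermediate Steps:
Z(c, Q) = ⅔ - 2*c/(3*(-4 + c)) (Z(c, Q) = ⅔ - (c + c)/(3*(-4 + c)) = ⅔ - 2*c/(3*(-4 + c)))
O = -37/3 (O = -2 + (-13 - 8/(-12 + 3*3)) = -2 + (-13 - 8/(-12 + 9)) = -2 + (-13 - 8/(-3)) = -2 + (-13 - 8*(-⅓)) = -2 + (-13 + 8/3) = -2 - 31/3 = -37/3 ≈ -12.333)
45*(-5 + O) = 45*(-5 - 37/3) = 45*(-52/3) = -780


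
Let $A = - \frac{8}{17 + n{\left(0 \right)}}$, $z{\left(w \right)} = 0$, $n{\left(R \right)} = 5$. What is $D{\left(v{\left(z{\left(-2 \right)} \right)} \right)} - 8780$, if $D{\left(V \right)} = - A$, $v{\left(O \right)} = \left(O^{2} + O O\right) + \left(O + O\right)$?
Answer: $- \frac{96576}{11} \approx -8779.6$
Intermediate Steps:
$v{\left(O \right)} = 2 O + 2 O^{2}$ ($v{\left(O \right)} = \left(O^{2} + O^{2}\right) + 2 O = 2 O^{2} + 2 O = 2 O + 2 O^{2}$)
$A = - \frac{4}{11}$ ($A = - \frac{8}{17 + 5} = - \frac{8}{22} = \left(-8\right) \frac{1}{22} = - \frac{4}{11} \approx -0.36364$)
$D{\left(V \right)} = \frac{4}{11}$ ($D{\left(V \right)} = \left(-1\right) \left(- \frac{4}{11}\right) = \frac{4}{11}$)
$D{\left(v{\left(z{\left(-2 \right)} \right)} \right)} - 8780 = \frac{4}{11} - 8780 = - \frac{96576}{11}$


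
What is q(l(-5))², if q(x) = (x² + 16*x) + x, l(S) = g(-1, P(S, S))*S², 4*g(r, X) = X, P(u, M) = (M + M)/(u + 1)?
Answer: 1064390625/4096 ≈ 2.5986e+5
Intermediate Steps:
P(u, M) = 2*M/(1 + u) (P(u, M) = (2*M)/(1 + u) = 2*M/(1 + u))
g(r, X) = X/4
l(S) = S³/(2*(1 + S)) (l(S) = ((2*S/(1 + S))/4)*S² = (S/(2*(1 + S)))*S² = S³/(2*(1 + S)))
q(x) = x² + 17*x
q(l(-5))² = (((½)*(-5)³/(1 - 5))*(17 + (½)*(-5)³/(1 - 5)))² = (((½)*(-125)/(-4))*(17 + (½)*(-125)/(-4)))² = (((½)*(-125)*(-¼))*(17 + (½)*(-125)*(-¼)))² = (125*(17 + 125/8)/8)² = ((125/8)*(261/8))² = (32625/64)² = 1064390625/4096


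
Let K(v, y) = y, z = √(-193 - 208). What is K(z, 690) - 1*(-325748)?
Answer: 326438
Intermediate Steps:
z = I*√401 (z = √(-401) = I*√401 ≈ 20.025*I)
K(z, 690) - 1*(-325748) = 690 - 1*(-325748) = 690 + 325748 = 326438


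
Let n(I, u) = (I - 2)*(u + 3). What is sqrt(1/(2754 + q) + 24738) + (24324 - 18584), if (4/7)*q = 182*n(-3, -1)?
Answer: 5740 + 17*sqrt(15900883)/431 ≈ 5897.3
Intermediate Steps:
n(I, u) = (-2 + I)*(3 + u)
q = -3185 (q = 7*(182*(-6 - 2*(-1) + 3*(-3) - 3*(-1)))/4 = 7*(182*(-6 + 2 - 9 + 3))/4 = 7*(182*(-10))/4 = (7/4)*(-1820) = -3185)
sqrt(1/(2754 + q) + 24738) + (24324 - 18584) = sqrt(1/(2754 - 3185) + 24738) + (24324 - 18584) = sqrt(1/(-431) + 24738) + 5740 = sqrt(-1/431 + 24738) + 5740 = sqrt(10662077/431) + 5740 = 17*sqrt(15900883)/431 + 5740 = 5740 + 17*sqrt(15900883)/431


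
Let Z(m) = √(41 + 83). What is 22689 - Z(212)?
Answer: 22689 - 2*√31 ≈ 22678.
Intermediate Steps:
Z(m) = 2*√31 (Z(m) = √124 = 2*√31)
22689 - Z(212) = 22689 - 2*√31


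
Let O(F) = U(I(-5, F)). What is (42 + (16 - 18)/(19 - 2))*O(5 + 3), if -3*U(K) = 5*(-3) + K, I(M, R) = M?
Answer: 14240/51 ≈ 279.22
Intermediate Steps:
U(K) = 5 - K/3 (U(K) = -(5*(-3) + K)/3 = -(-15 + K)/3 = 5 - K/3)
O(F) = 20/3 (O(F) = 5 - 1/3*(-5) = 5 + 5/3 = 20/3)
(42 + (16 - 18)/(19 - 2))*O(5 + 3) = (42 + (16 - 18)/(19 - 2))*(20/3) = (42 - 2/17)*(20/3) = (712/17)*(20/3) = 14240/51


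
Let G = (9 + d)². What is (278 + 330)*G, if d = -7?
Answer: 2432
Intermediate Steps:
G = 4 (G = (9 - 7)² = 2² = 4)
(278 + 330)*G = (278 + 330)*4 = 608*4 = 2432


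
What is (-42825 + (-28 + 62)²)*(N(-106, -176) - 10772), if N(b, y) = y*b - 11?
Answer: -328060037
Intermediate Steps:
N(b, y) = -11 + b*y (N(b, y) = b*y - 11 = -11 + b*y)
(-42825 + (-28 + 62)²)*(N(-106, -176) - 10772) = (-42825 + (-28 + 62)²)*((-11 - 106*(-176)) - 10772) = (-42825 + 34²)*((-11 + 18656) - 10772) = (-42825 + 1156)*(18645 - 10772) = -41669*7873 = -328060037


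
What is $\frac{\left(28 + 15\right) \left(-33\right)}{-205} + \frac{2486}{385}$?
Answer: $\frac{19199}{1435} \approx 13.379$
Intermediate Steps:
$\frac{\left(28 + 15\right) \left(-33\right)}{-205} + \frac{2486}{385} = 43 \left(-33\right) \left(- \frac{1}{205}\right) + 2486 \cdot \frac{1}{385} = \left(-1419\right) \left(- \frac{1}{205}\right) + \frac{226}{35} = \frac{1419}{205} + \frac{226}{35} = \frac{19199}{1435}$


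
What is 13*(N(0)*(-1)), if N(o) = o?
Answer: 0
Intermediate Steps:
13*(N(0)*(-1)) = 13*(0*(-1)) = 13*0 = 0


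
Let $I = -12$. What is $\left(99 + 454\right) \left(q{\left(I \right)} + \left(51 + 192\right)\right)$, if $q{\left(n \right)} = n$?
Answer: $127743$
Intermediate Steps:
$\left(99 + 454\right) \left(q{\left(I \right)} + \left(51 + 192\right)\right) = \left(99 + 454\right) \left(-12 + \left(51 + 192\right)\right) = 553 \left(-12 + 243\right) = 553 \cdot 231 = 127743$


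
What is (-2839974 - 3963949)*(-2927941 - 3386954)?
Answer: 42966059333085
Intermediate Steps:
(-2839974 - 3963949)*(-2927941 - 3386954) = -6803923*(-6314895) = 42966059333085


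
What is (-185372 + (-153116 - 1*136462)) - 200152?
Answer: -675102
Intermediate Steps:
(-185372 + (-153116 - 1*136462)) - 200152 = (-185372 + (-153116 - 136462)) - 200152 = (-185372 - 289578) - 200152 = -474950 - 200152 = -675102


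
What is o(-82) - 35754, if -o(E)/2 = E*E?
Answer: -49202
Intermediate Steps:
o(E) = -2*E² (o(E) = -2*E*E = -2*E²)
o(-82) - 35754 = -2*(-82)² - 35754 = -2*6724 - 35754 = -13448 - 35754 = -49202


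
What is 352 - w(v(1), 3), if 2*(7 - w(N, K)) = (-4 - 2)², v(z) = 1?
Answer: 363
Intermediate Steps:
w(N, K) = -11 (w(N, K) = 7 - (-4 - 2)²/2 = 7 - ½*(-6)² = 7 - ½*36 = 7 - 18 = -11)
352 - w(v(1), 3) = 352 - 1*(-11) = 352 + 11 = 363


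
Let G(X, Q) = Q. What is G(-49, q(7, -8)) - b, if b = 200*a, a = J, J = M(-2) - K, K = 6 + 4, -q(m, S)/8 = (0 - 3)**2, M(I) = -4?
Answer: 2728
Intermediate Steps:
q(m, S) = -72 (q(m, S) = -8*(0 - 3)**2 = -8*(-3)**2 = -8*9 = -72)
K = 10
J = -14 (J = -4 - 1*10 = -4 - 10 = -14)
a = -14
b = -2800 (b = 200*(-14) = -2800)
G(-49, q(7, -8)) - b = -72 - 1*(-2800) = -72 + 2800 = 2728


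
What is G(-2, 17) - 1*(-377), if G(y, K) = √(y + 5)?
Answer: 377 + √3 ≈ 378.73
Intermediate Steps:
G(y, K) = √(5 + y)
G(-2, 17) - 1*(-377) = √(5 - 2) - 1*(-377) = √3 + 377 = 377 + √3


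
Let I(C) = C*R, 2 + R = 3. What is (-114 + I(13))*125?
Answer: -12625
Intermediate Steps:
R = 1 (R = -2 + 3 = 1)
I(C) = C (I(C) = C*1 = C)
(-114 + I(13))*125 = (-114 + 13)*125 = -101*125 = -12625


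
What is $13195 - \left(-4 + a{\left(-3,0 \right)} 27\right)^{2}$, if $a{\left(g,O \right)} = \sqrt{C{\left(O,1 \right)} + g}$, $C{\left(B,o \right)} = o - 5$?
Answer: $18282 + 216 i \sqrt{7} \approx 18282.0 + 571.48 i$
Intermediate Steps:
$C{\left(B,o \right)} = -5 + o$ ($C{\left(B,o \right)} = o - 5 = -5 + o$)
$a{\left(g,O \right)} = \sqrt{-4 + g}$ ($a{\left(g,O \right)} = \sqrt{\left(-5 + 1\right) + g} = \sqrt{-4 + g}$)
$13195 - \left(-4 + a{\left(-3,0 \right)} 27\right)^{2} = 13195 - \left(-4 + \sqrt{-4 - 3} \cdot 27\right)^{2} = 13195 - \left(-4 + \sqrt{-7} \cdot 27\right)^{2} = 13195 - \left(-4 + i \sqrt{7} \cdot 27\right)^{2} = 13195 - \left(-4 + 27 i \sqrt{7}\right)^{2}$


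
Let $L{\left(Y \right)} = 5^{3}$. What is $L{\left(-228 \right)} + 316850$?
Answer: $316975$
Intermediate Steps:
$L{\left(Y \right)} = 125$
$L{\left(-228 \right)} + 316850 = 125 + 316850 = 316975$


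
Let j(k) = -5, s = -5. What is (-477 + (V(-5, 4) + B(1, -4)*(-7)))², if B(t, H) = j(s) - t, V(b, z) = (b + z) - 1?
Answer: 190969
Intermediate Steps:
V(b, z) = -1 + b + z
B(t, H) = -5 - t
(-477 + (V(-5, 4) + B(1, -4)*(-7)))² = (-477 + ((-1 - 5 + 4) + (-5 - 1*1)*(-7)))² = (-477 + (-2 + (-5 - 1)*(-7)))² = (-477 + (-2 - 6*(-7)))² = (-477 + (-2 + 42))² = (-477 + 40)² = (-437)² = 190969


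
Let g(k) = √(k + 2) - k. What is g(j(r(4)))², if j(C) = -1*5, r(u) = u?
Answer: (5 + I*√3)² ≈ 22.0 + 17.32*I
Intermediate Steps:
j(C) = -5
g(k) = √(2 + k) - k
g(j(r(4)))² = (√(2 - 5) - 1*(-5))² = (√(-3) + 5)² = (I*√3 + 5)² = (5 + I*√3)²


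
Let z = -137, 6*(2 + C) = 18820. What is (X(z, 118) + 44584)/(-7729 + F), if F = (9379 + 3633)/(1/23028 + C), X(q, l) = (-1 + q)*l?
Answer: -2042838471500/557619036209 ≈ -3.6635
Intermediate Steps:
C = 9404/3 (C = -2 + (⅙)*18820 = -2 + 9410/3 = 9404/3 ≈ 3134.7)
X(q, l) = l*(-1 + q)
F = 299640336/72185105 (F = (9379 + 3633)/(1/23028 + 9404/3) = 13012/(1/23028 + 9404/3) = 13012/(72185105/23028) = 13012*(23028/72185105) = 299640336/72185105 ≈ 4.1510)
(X(z, 118) + 44584)/(-7729 + F) = (118*(-1 - 137) + 44584)/(-7729 + 299640336/72185105) = (118*(-138) + 44584)/(-557619036209/72185105) = (-16284 + 44584)*(-72185105/557619036209) = 28300*(-72185105/557619036209) = -2042838471500/557619036209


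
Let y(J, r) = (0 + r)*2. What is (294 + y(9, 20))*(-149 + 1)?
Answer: -49432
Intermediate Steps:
y(J, r) = 2*r (y(J, r) = r*2 = 2*r)
(294 + y(9, 20))*(-149 + 1) = (294 + 2*20)*(-149 + 1) = (294 + 40)*(-148) = 334*(-148) = -49432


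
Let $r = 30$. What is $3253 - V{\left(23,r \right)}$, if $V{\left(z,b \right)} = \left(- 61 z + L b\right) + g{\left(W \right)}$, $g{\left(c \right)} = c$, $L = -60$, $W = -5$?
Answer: $6461$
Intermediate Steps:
$V{\left(z,b \right)} = -5 - 61 z - 60 b$ ($V{\left(z,b \right)} = \left(- 61 z - 60 b\right) - 5 = -5 - 61 z - 60 b$)
$3253 - V{\left(23,r \right)} = 3253 - \left(-5 - 1403 - 1800\right) = 3253 - -3208 = 3253 + 3208 = 6461$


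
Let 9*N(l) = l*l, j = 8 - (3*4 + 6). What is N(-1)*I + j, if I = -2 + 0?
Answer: -92/9 ≈ -10.222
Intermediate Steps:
I = -2
j = -10 (j = 8 - (12 + 6) = 8 - 1*18 = 8 - 18 = -10)
N(l) = l²/9 (N(l) = (l*l)/9 = l²/9)
N(-1)*I + j = ((⅑)*(-1)²)*(-2) - 10 = ((⅑)*1)*(-2) - 10 = (⅑)*(-2) - 10 = -2/9 - 10 = -92/9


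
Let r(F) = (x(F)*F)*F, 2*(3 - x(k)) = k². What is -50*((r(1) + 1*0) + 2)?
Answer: -225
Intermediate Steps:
x(k) = 3 - k²/2
r(F) = F²*(3 - F²/2) (r(F) = ((3 - F²/2)*F)*F = (F*(3 - F²/2))*F = F²*(3 - F²/2))
-50*((r(1) + 1*0) + 2) = -50*(((½)*1²*(6 - 1*1²) + 1*0) + 2) = -50*(((½)*1*(6 - 1*1) + 0) + 2) = -50*(((½)*1*(6 - 1) + 0) + 2) = -50*(((½)*1*5 + 0) + 2) = -50*((5/2 + 0) + 2) = -50*(5/2 + 2) = -50*9/2 = -225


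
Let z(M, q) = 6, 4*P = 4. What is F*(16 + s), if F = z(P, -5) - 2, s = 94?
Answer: 440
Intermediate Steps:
P = 1 (P = (¼)*4 = 1)
F = 4 (F = 6 - 2 = 4)
F*(16 + s) = 4*(16 + 94) = 4*110 = 440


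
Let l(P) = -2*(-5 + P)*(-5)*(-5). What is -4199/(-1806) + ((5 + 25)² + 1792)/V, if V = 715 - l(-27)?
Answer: -127293/177590 ≈ -0.71678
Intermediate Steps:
l(P) = 250 - 50*P (l(P) = -2*(25 - 5*P)*(-5) = (-50 + 10*P)*(-5) = 250 - 50*P)
V = -885 (V = 715 - (250 - 50*(-27)) = 715 - (250 + 1350) = 715 - 1*1600 = 715 - 1600 = -885)
-4199/(-1806) + ((5 + 25)² + 1792)/V = -4199/(-1806) + ((5 + 25)² + 1792)/(-885) = -4199*(-1/1806) + (30² + 1792)*(-1/885) = 4199/1806 + (900 + 1792)*(-1/885) = 4199/1806 + 2692*(-1/885) = 4199/1806 - 2692/885 = -127293/177590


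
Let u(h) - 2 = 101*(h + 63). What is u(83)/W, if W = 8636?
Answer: 3687/2159 ≈ 1.7077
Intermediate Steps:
u(h) = 6365 + 101*h (u(h) = 2 + 101*(h + 63) = 2 + 101*(63 + h) = 2 + (6363 + 101*h) = 6365 + 101*h)
u(83)/W = (6365 + 101*83)/8636 = (6365 + 8383)*(1/8636) = 14748*(1/8636) = 3687/2159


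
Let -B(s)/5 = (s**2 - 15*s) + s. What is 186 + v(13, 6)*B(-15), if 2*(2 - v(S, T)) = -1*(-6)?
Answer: 2361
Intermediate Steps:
B(s) = -5*s**2 + 70*s (B(s) = -5*((s**2 - 15*s) + s) = -5*(s**2 - 14*s) = -5*s**2 + 70*s)
v(S, T) = -1 (v(S, T) = 2 - (-1)*(-6)/2 = 2 - 1/2*6 = 2 - 3 = -1)
186 + v(13, 6)*B(-15) = 186 - 5*(-15)*(14 - 1*(-15)) = 186 - 5*(-15)*(14 + 15) = 186 - 5*(-15)*29 = 186 - 1*(-2175) = 186 + 2175 = 2361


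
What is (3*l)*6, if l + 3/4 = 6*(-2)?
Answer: -459/2 ≈ -229.50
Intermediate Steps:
l = -51/4 (l = -¾ + 6*(-2) = -¾ - 12 = -51/4 ≈ -12.750)
(3*l)*6 = (3*(-51/4))*6 = -153/4*6 = -459/2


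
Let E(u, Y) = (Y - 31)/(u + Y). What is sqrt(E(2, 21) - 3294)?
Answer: 2*I*sqrt(435689)/23 ≈ 57.397*I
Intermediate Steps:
E(u, Y) = (-31 + Y)/(Y + u)
sqrt(E(2, 21) - 3294) = sqrt((-31 + 21)/(21 + 2) - 3294) = sqrt(-10/23 - 3294) = sqrt(-75772/23) = 2*I*sqrt(435689)/23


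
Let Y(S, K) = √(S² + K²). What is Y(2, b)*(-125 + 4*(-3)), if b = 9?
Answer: -137*√85 ≈ -1263.1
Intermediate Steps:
Y(S, K) = √(K² + S²)
Y(2, b)*(-125 + 4*(-3)) = √(9² + 2²)*(-125 + 4*(-3)) = √(81 + 4)*(-125 - 12) = √85*(-137) = -137*√85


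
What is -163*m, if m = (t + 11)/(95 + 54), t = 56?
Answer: -10921/149 ≈ -73.295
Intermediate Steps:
m = 67/149 (m = (56 + 11)/(95 + 54) = 67/149 ≈ 0.44966)
-163*m = -163*67/149 = -10921/149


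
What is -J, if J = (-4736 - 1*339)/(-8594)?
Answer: -5075/8594 ≈ -0.59053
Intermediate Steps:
J = 5075/8594 (J = (-4736 - 339)*(-1/8594) = -5075*(-1/8594) = 5075/8594 ≈ 0.59053)
-J = -1*5075/8594 = -5075/8594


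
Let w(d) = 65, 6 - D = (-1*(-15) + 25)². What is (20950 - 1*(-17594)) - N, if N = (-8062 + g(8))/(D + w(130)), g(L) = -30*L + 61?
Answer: 58925535/1529 ≈ 38539.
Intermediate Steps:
g(L) = 61 - 30*L
D = -1594 (D = 6 - (-1*(-15) + 25)² = 6 - (15 + 25)² = 6 - 1*40² = 6 - 1*1600 = 6 - 1600 = -1594)
N = 8241/1529 (N = (-8062 + (61 - 30*8))/(-1594 + 65) = (-8062 + (61 - 240))/(-1529) = (-8062 - 179)*(-1/1529) = -8241*(-1/1529) = 8241/1529 ≈ 5.3898)
(20950 - 1*(-17594)) - N = (20950 - 1*(-17594)) - 1*8241/1529 = (20950 + 17594) - 8241/1529 = 38544 - 8241/1529 = 58925535/1529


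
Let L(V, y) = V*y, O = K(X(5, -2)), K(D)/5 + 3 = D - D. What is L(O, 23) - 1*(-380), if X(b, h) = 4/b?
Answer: 35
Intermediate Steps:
K(D) = -15 (K(D) = -15 + 5*(D - D) = -15 + 5*0 = -15 + 0 = -15)
O = -15
L(O, 23) - 1*(-380) = -15*23 - 1*(-380) = -345 + 380 = 35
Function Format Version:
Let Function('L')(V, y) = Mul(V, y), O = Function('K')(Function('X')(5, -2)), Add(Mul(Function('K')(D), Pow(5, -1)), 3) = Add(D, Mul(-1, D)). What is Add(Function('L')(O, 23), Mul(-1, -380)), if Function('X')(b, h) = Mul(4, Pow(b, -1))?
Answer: 35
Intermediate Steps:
Function('K')(D) = -15 (Function('K')(D) = Add(-15, Mul(5, Add(D, Mul(-1, D)))) = Add(-15, Mul(5, 0)) = Add(-15, 0) = -15)
O = -15
Add(Function('L')(O, 23), Mul(-1, -380)) = Add(Mul(-15, 23), Mul(-1, -380)) = Add(-345, 380) = 35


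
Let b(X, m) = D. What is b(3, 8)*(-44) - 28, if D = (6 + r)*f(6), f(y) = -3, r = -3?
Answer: 368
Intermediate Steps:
D = -9 (D = (6 - 3)*(-3) = 3*(-3) = -9)
b(X, m) = -9
b(3, 8)*(-44) - 28 = -9*(-44) - 28 = 396 - 28 = 368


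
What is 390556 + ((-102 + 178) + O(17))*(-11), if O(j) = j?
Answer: 389533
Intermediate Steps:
390556 + ((-102 + 178) + O(17))*(-11) = 390556 + ((-102 + 178) + 17)*(-11) = 390556 + (76 + 17)*(-11) = 390556 + 93*(-11) = 390556 - 1023 = 389533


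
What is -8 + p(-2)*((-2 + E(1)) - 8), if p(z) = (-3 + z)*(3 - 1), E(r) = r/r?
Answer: 82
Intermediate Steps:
E(r) = 1
p(z) = -6 + 2*z (p(z) = (-3 + z)*2 = -6 + 2*z)
-8 + p(-2)*((-2 + E(1)) - 8) = -8 + (-6 + 2*(-2))*((-2 + 1) - 8) = -8 + (-6 - 4)*(-1 - 8) = -8 - 10*(-9) = -8 + 90 = 82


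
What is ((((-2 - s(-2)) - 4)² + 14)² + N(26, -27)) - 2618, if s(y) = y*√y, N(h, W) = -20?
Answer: -2026 - 2016*I*√2 ≈ -2026.0 - 2851.1*I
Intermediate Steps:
s(y) = y^(3/2)
((((-2 - s(-2)) - 4)² + 14)² + N(26, -27)) - 2618 = ((((-2 - (-2)^(3/2)) - 4)² + 14)² - 20) - 2618 = ((((-2 - (-2)*I*√2) - 4)² + 14)² - 20) - 2618 = ((((-2 + 2*I*√2) - 4)² + 14)² - 20) - 2618 = (((-6 + 2*I*√2)² + 14)² - 20) - 2618 = ((14 + (-6 + 2*I*√2)²)² - 20) - 2618 = (-20 + (14 + (-6 + 2*I*√2)²)²) - 2618 = -2638 + (14 + (-6 + 2*I*√2)²)²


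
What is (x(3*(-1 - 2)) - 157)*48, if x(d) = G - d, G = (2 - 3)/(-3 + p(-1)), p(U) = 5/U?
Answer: -7098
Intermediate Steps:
G = 1/8 (G = (2 - 3)/(-3 + 5/(-1)) = -1/(-3 + 5*(-1)) = -1/(-3 - 5) = -1/(-8) = -1*(-1/8) = 1/8 ≈ 0.12500)
x(d) = 1/8 - d
(x(3*(-1 - 2)) - 157)*48 = ((1/8 - 3*(-1 - 2)) - 157)*48 = ((1/8 - 3*(-3)) - 157)*48 = ((1/8 - 1*(-9)) - 157)*48 = ((1/8 + 9) - 157)*48 = (73/8 - 157)*48 = -1183/8*48 = -7098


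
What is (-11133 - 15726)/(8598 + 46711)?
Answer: -26859/55309 ≈ -0.48562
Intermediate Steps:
(-11133 - 15726)/(8598 + 46711) = -26859/55309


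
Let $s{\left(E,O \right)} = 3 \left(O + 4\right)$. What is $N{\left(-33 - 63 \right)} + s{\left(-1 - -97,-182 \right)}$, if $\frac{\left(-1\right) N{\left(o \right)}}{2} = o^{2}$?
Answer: $-18966$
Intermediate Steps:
$N{\left(o \right)} = - 2 o^{2}$
$s{\left(E,O \right)} = 12 + 3 O$ ($s{\left(E,O \right)} = 3 \left(4 + O\right) = 12 + 3 O$)
$N{\left(-33 - 63 \right)} + s{\left(-1 - -97,-182 \right)} = - 2 \left(-33 - 63\right)^{2} + \left(12 + 3 \left(-182\right)\right) = - 2 \left(-96\right)^{2} + \left(12 - 546\right) = \left(-2\right) 9216 - 534 = -18432 - 534 = -18966$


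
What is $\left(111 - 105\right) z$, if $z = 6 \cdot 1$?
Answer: $36$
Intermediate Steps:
$z = 6$
$\left(111 - 105\right) z = \left(111 - 105\right) 6 = 6 \cdot 6 = 36$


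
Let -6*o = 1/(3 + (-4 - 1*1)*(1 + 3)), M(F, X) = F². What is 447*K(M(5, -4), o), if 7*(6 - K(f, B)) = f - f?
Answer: 2682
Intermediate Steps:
o = 1/102 (o = -1/(6*(3 + (-4 - 1*1)*(1 + 3))) = -1/(6*(3 + (-4 - 1)*4)) = -1/(6*(3 - 5*4)) = -1/(6*(3 - 20)) = -⅙/(-17) = -⅙*(-1/17) = 1/102 ≈ 0.0098039)
K(f, B) = 6 (K(f, B) = 6 - (f - f)/7 = 6 - ⅐*0 = 6 + 0 = 6)
447*K(M(5, -4), o) = 447*6 = 2682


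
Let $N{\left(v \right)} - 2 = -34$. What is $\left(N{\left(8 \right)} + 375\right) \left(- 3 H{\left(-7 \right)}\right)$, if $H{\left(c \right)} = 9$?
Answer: $-9261$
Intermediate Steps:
$N{\left(v \right)} = -32$ ($N{\left(v \right)} = 2 - 34 = -32$)
$\left(N{\left(8 \right)} + 375\right) \left(- 3 H{\left(-7 \right)}\right) = \left(-32 + 375\right) \left(\left(-3\right) 9\right) = 343 \left(-27\right) = -9261$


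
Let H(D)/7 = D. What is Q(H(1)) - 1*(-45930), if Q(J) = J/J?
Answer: 45931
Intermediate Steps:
H(D) = 7*D
Q(J) = 1
Q(H(1)) - 1*(-45930) = 1 - 1*(-45930) = 1 + 45930 = 45931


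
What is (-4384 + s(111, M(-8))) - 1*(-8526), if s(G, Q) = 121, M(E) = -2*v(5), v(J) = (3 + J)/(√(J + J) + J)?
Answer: 4263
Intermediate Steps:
v(J) = (3 + J)/(J + √2*√J) (v(J) = (3 + J)/(√(2*J) + J) = (3 + J)/(√2*√J + J) = (3 + J)/(J + √2*√J))
M(E) = -16/(5 + √10) (M(E) = -2*(3 + 5)/(5 + √2*√5) = -2*8/(5 + √10) = -16/(5 + √10))
(-4384 + s(111, M(-8))) - 1*(-8526) = (-4384 + 121) - 1*(-8526) = -4263 + 8526 = 4263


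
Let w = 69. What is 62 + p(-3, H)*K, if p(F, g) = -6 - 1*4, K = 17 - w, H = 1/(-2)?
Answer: 582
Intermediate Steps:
H = -½ ≈ -0.50000
K = -52 (K = 17 - 1*69 = 17 - 69 = -52)
p(F, g) = -10 (p(F, g) = -6 - 4 = -10)
62 + p(-3, H)*K = 62 - 10*(-52) = 62 + 520 = 582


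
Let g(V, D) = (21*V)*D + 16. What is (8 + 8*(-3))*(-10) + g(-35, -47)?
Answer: 34721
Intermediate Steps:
g(V, D) = 16 + 21*D*V (g(V, D) = 21*D*V + 16 = 16 + 21*D*V)
(8 + 8*(-3))*(-10) + g(-35, -47) = (8 + 8*(-3))*(-10) + (16 + 21*(-47)*(-35)) = (8 - 24)*(-10) + (16 + 34545) = -16*(-10) + 34561 = 160 + 34561 = 34721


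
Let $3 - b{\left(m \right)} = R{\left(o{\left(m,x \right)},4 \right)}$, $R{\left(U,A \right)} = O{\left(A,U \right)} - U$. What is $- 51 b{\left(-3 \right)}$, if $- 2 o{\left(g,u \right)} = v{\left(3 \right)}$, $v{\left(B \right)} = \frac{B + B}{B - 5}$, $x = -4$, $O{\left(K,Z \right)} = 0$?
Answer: $- \frac{459}{2} \approx -229.5$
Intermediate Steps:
$v{\left(B \right)} = \frac{2 B}{-5 + B}$
$o{\left(g,u \right)} = \frac{3}{2}$ ($o{\left(g,u \right)} = - \frac{2 \cdot 3 \frac{1}{-5 + 3}}{2} = - \frac{2 \cdot 3 \frac{1}{-2}}{2} = - \frac{2 \cdot 3 \left(- \frac{1}{2}\right)}{2} = \left(- \frac{1}{2}\right) \left(-3\right) = \frac{3}{2}$)
$R{\left(U,A \right)} = - U$ ($R{\left(U,A \right)} = 0 - U = - U$)
$b{\left(m \right)} = \frac{9}{2}$ ($b{\left(m \right)} = 3 - \left(-1\right) \frac{3}{2} = 3 - - \frac{3}{2} = 3 + \frac{3}{2} = \frac{9}{2}$)
$- 51 b{\left(-3 \right)} = \left(-51\right) \frac{9}{2} = - \frac{459}{2}$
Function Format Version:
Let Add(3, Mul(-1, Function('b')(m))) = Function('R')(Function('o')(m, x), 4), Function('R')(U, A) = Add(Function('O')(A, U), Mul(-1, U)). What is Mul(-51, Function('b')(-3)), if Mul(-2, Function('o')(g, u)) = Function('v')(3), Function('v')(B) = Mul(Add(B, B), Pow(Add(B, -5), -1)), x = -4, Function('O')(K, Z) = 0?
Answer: Rational(-459, 2) ≈ -229.50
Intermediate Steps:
Function('v')(B) = Mul(2, B, Pow(Add(-5, B), -1)) (Function('v')(B) = Mul(Mul(2, B), Pow(Add(-5, B), -1)) = Mul(2, B, Pow(Add(-5, B), -1)))
Function('o')(g, u) = Rational(3, 2) (Function('o')(g, u) = Mul(Rational(-1, 2), Mul(2, 3, Pow(Add(-5, 3), -1))) = Mul(Rational(-1, 2), Mul(2, 3, Pow(-2, -1))) = Mul(Rational(-1, 2), Mul(2, 3, Rational(-1, 2))) = Mul(Rational(-1, 2), -3) = Rational(3, 2))
Function('R')(U, A) = Mul(-1, U) (Function('R')(U, A) = Add(0, Mul(-1, U)) = Mul(-1, U))
Function('b')(m) = Rational(9, 2) (Function('b')(m) = Add(3, Mul(-1, Mul(-1, Rational(3, 2)))) = Add(3, Mul(-1, Rational(-3, 2))) = Add(3, Rational(3, 2)) = Rational(9, 2))
Mul(-51, Function('b')(-3)) = Mul(-51, Rational(9, 2)) = Rational(-459, 2)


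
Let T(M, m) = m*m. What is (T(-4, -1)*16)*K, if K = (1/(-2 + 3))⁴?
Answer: 16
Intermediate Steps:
T(M, m) = m²
K = 1 (K = (1/1)⁴ = 1⁴ = 1)
(T(-4, -1)*16)*K = ((-1)²*16)*1 = (1*16)*1 = 16*1 = 16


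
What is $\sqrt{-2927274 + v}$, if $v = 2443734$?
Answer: $2 i \sqrt{120885} \approx 695.37 i$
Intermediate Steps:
$\sqrt{-2927274 + v} = \sqrt{-2927274 + 2443734} = \sqrt{-483540} = 2 i \sqrt{120885}$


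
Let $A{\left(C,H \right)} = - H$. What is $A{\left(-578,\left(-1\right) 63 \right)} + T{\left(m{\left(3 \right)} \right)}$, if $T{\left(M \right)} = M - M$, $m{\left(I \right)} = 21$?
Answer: $63$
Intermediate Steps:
$T{\left(M \right)} = 0$
$A{\left(-578,\left(-1\right) 63 \right)} + T{\left(m{\left(3 \right)} \right)} = - \left(-1\right) 63 + 0 = \left(-1\right) \left(-63\right) + 0 = 63 + 0 = 63$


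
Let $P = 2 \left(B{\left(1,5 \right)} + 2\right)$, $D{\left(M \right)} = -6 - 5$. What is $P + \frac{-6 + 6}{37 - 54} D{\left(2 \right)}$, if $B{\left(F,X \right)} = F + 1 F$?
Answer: $8$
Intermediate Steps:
$D{\left(M \right)} = -11$
$B{\left(F,X \right)} = 2 F$ ($B{\left(F,X \right)} = F + F = 2 F$)
$P = 8$ ($P = 2 \left(2 \cdot 1 + 2\right) = 2 \left(2 + 2\right) = 2 \cdot 4 = 8$)
$P + \frac{-6 + 6}{37 - 54} D{\left(2 \right)} = 8 + \frac{-6 + 6}{37 - 54} \left(-11\right) = 8 + \frac{0}{-17} \left(-11\right) = 8 + 0 \left(- \frac{1}{17}\right) \left(-11\right) = 8 + 0 \left(-11\right) = 8 + 0 = 8$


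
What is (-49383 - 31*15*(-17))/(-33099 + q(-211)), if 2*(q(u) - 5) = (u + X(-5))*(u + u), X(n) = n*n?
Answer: -20739/3076 ≈ -6.7422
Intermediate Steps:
X(n) = n²
q(u) = 5 + u*(25 + u) (q(u) = 5 + ((u + (-5)²)*(u + u))/2 = 5 + ((u + 25)*(2*u))/2 = 5 + ((25 + u)*(2*u))/2 = 5 + (2*u*(25 + u))/2 = 5 + u*(25 + u))
(-49383 - 31*15*(-17))/(-33099 + q(-211)) = (-49383 - 31*15*(-17))/(-33099 + (5 + (-211)² + 25*(-211))) = (-49383 - 465*(-17))/(-33099 + (5 + 44521 - 5275)) = (-49383 + 7905)/(-33099 + 39251) = -41478/6152 = -41478*1/6152 = -20739/3076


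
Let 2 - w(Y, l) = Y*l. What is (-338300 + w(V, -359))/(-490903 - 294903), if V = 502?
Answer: 79040/392903 ≈ 0.20117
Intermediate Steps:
w(Y, l) = 2 - Y*l
(-338300 + w(V, -359))/(-490903 - 294903) = (-338300 + (2 - 1*502*(-359)))/(-490903 - 294903) = (-338300 + (2 + 180218))/(-785806) = (-338300 + 180220)*(-1/785806) = -158080*(-1/785806) = 79040/392903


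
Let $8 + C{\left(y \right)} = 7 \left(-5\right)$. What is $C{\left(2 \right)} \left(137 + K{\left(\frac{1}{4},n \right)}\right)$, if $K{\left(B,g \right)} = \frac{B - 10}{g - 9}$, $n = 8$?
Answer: $- \frac{25241}{4} \approx -6310.3$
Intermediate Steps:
$K{\left(B,g \right)} = \frac{-10 + B}{-9 + g}$
$C{\left(y \right)} = -43$ ($C{\left(y \right)} = -8 + 7 \left(-5\right) = -8 - 35 = -43$)
$C{\left(2 \right)} \left(137 + K{\left(\frac{1}{4},n \right)}\right) = - 43 \left(137 + \frac{-10 + \frac{1}{4}}{-9 + 8}\right) = - 43 \left(137 + \frac{-10 + \frac{1}{4}}{-1}\right) = - 43 \left(137 - - \frac{39}{4}\right) = - 43 \left(137 + \frac{39}{4}\right) = \left(-43\right) \frac{587}{4} = - \frac{25241}{4}$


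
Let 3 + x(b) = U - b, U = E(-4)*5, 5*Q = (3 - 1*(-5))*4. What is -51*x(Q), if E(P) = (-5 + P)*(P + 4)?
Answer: 2397/5 ≈ 479.40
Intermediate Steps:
E(P) = (-5 + P)*(4 + P)
Q = 32/5 (Q = ((3 - 1*(-5))*4)/5 = ((3 + 5)*4)/5 = (8*4)/5 = (1/5)*32 = 32/5 ≈ 6.4000)
U = 0 (U = (-20 + (-4)**2 - 1*(-4))*5 = (-20 + 16 + 4)*5 = 0*5 = 0)
x(b) = -3 - b (x(b) = -3 + (0 - b) = -3 - b)
-51*x(Q) = -51*(-3 - 1*32/5) = -51*(-3 - 32/5) = -51*(-47/5) = 2397/5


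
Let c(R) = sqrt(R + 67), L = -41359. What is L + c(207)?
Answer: -41359 + sqrt(274) ≈ -41342.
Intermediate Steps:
c(R) = sqrt(67 + R)
L + c(207) = -41359 + sqrt(67 + 207) = -41359 + sqrt(274)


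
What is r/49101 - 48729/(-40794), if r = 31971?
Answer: 31597159/17119882 ≈ 1.8456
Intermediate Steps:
r/49101 - 48729/(-40794) = 31971/49101 - 48729/(-40794) = 31971*(1/49101) - 48729*(-1/40794) = 10657/16367 + 16243/13598 = 31597159/17119882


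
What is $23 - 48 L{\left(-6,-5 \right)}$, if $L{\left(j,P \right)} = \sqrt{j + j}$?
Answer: $23 - 96 i \sqrt{3} \approx 23.0 - 166.28 i$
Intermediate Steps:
$L{\left(j,P \right)} = \sqrt{2} \sqrt{j}$ ($L{\left(j,P \right)} = \sqrt{2 j} = \sqrt{2} \sqrt{j}$)
$23 - 48 L{\left(-6,-5 \right)} = 23 - 48 \sqrt{2} \sqrt{-6} = 23 - 48 \sqrt{2} i \sqrt{6} = 23 - 48 \cdot 2 i \sqrt{3} = 23 - 96 i \sqrt{3}$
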